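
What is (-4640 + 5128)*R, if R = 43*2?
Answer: 41968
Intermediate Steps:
R = 86
(-4640 + 5128)*R = (-4640 + 5128)*86 = 488*86 = 41968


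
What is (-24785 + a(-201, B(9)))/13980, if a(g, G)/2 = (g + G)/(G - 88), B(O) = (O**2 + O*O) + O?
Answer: -411443/232068 ≈ -1.7729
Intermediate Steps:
B(O) = O + 2*O**2 (B(O) = (O**2 + O**2) + O = 2*O**2 + O = O + 2*O**2)
a(g, G) = 2*(G + g)/(-88 + G) (a(g, G) = 2*((g + G)/(G - 88)) = 2*((G + g)/(-88 + G)) = 2*(G + g)/(-88 + G))
(-24785 + a(-201, B(9)))/13980 = (-24785 + 2*(9*(1 + 2*9) - 201)/(-88 + 9*(1 + 2*9)))/13980 = (-24785 + 2*(9*(1 + 18) - 201)/(-88 + 9*(1 + 18)))*(1/13980) = (-24785 + 2*(9*19 - 201)/(-88 + 9*19))*(1/13980) = (-24785 + 2*(171 - 201)/(-88 + 171))*(1/13980) = (-24785 + 2*(-30)/83)*(1/13980) = (-24785 + 2*(1/83)*(-30))*(1/13980) = (-24785 - 60/83)*(1/13980) = -2057215/83*1/13980 = -411443/232068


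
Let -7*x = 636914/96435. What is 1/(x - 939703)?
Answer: -675045/634342448549 ≈ -1.0642e-6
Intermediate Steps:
x = -636914/675045 (x = -636914/(7*96435) = -⅐*636914/96435 = -636914/675045 ≈ -0.94351)
1/(x - 939703) = 1/(-636914/675045 - 939703) = 1/(-634342448549/675045) = -675045/634342448549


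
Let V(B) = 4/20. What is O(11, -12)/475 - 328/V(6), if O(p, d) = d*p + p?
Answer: -779121/475 ≈ -1640.3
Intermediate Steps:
O(p, d) = p + d*p
V(B) = ⅕ (V(B) = 4*(1/20) = ⅕)
O(11, -12)/475 - 328/V(6) = (11*(1 - 12))/475 - 328/⅕ = (11*(-11))*(1/475) - 328*5 = -121*1/475 - 1640 = -121/475 - 1640 = -779121/475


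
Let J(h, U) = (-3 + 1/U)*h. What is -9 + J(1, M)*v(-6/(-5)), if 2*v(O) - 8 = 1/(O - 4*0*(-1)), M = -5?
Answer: -347/15 ≈ -23.133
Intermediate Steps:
v(O) = 4 + 1/(2*O) (v(O) = 4 + 1/(2*(O - 4*0*(-1))) = 4 + 1/(2*(O + 0*(-1))) = 4 + 1/(2*(O + 0)) = 4 + 1/(2*O))
J(h, U) = h*(-3 + 1/U)
-9 + J(1, M)*v(-6/(-5)) = -9 + (-3*1 + 1/(-5))*(4 + 1/(2*((-6/(-5))))) = -9 + (-3 + 1*(-⅕))*(4 + 1/(2*((-6*(-⅕))))) = -9 + (-3 - ⅕)*(4 + 1/(2*(6/5))) = -9 - 16*(4 + (½)*(⅚))/5 = -9 - 16*(4 + 5/12)/5 = -9 - 16/5*53/12 = -9 - 212/15 = -347/15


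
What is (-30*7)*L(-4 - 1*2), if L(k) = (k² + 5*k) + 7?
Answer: -2730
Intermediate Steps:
L(k) = 7 + k² + 5*k
(-30*7)*L(-4 - 1*2) = (-30*7)*(7 + (-4 - 1*2)² + 5*(-4 - 1*2)) = -210*(7 + (-4 - 2)² + 5*(-4 - 2)) = -210*(7 + (-6)² + 5*(-6)) = -210*(7 + 36 - 30) = -210*13 = -2730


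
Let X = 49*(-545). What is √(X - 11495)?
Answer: 10*I*√382 ≈ 195.45*I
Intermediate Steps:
X = -26705
√(X - 11495) = √(-26705 - 11495) = √(-38200) = 10*I*√382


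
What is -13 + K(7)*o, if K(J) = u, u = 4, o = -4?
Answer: -29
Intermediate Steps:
K(J) = 4
-13 + K(7)*o = -13 + 4*(-4) = -13 - 16 = -29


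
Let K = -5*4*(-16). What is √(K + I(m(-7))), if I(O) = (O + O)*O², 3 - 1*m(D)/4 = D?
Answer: 8*√2005 ≈ 358.22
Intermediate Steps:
m(D) = 12 - 4*D
K = 320 (K = -20*(-16) = 320)
I(O) = 2*O³ (I(O) = (2*O)*O² = 2*O³)
√(K + I(m(-7))) = √(320 + 2*(12 - 4*(-7))³) = √(320 + 2*(12 + 28)³) = √(320 + 2*40³) = √(320 + 2*64000) = √(320 + 128000) = √128320 = 8*√2005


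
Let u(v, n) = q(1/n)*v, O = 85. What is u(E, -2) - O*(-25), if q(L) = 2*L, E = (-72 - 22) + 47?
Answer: 2172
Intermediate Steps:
E = -47 (E = -94 + 47 = -47)
u(v, n) = 2*v/n (u(v, n) = (2/n)*v = 2*v/n)
u(E, -2) - O*(-25) = 2*(-47)/(-2) - 85*(-25) = 2*(-47)*(-½) - 1*(-2125) = 47 + 2125 = 2172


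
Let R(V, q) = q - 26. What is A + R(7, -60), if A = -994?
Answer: -1080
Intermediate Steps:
R(V, q) = -26 + q
A + R(7, -60) = -994 + (-26 - 60) = -994 - 86 = -1080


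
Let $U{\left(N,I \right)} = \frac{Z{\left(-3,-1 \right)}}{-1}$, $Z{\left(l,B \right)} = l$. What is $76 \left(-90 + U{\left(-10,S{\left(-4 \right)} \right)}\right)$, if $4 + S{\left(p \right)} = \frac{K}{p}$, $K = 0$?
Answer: $-6612$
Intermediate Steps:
$S{\left(p \right)} = -4$ ($S{\left(p \right)} = -4 + \frac{0}{p} = -4 + 0 = -4$)
$U{\left(N,I \right)} = 3$ ($U{\left(N,I \right)} = - \frac{3}{-1} = \left(-3\right) \left(-1\right) = 3$)
$76 \left(-90 + U{\left(-10,S{\left(-4 \right)} \right)}\right) = 76 \left(-90 + 3\right) = 76 \left(-87\right) = -6612$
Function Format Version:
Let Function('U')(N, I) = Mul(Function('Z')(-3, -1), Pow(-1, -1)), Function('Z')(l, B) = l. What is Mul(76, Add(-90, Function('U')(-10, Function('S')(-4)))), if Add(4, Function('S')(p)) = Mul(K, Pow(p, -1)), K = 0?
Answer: -6612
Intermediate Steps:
Function('S')(p) = -4 (Function('S')(p) = Add(-4, Mul(0, Pow(p, -1))) = Add(-4, 0) = -4)
Function('U')(N, I) = 3 (Function('U')(N, I) = Mul(-3, Pow(-1, -1)) = Mul(-3, -1) = 3)
Mul(76, Add(-90, Function('U')(-10, Function('S')(-4)))) = Mul(76, Add(-90, 3)) = Mul(76, -87) = -6612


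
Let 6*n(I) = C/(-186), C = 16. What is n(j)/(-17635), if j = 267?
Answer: 4/4920165 ≈ 8.1298e-7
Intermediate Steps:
n(I) = -4/279 (n(I) = (16/(-186))/6 = (16*(-1/186))/6 = (1/6)*(-8/93) = -4/279)
n(j)/(-17635) = -4/279/(-17635) = -4/279*(-1/17635) = 4/4920165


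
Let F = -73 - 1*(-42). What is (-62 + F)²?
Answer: 8649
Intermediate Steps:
F = -31 (F = -73 + 42 = -31)
(-62 + F)² = (-62 - 31)² = (-93)² = 8649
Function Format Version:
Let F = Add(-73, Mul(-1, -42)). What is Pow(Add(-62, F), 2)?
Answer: 8649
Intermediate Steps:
F = -31 (F = Add(-73, 42) = -31)
Pow(Add(-62, F), 2) = Pow(Add(-62, -31), 2) = Pow(-93, 2) = 8649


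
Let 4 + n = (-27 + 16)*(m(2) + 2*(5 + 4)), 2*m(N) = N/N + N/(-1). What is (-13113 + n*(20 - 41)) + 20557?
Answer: 23141/2 ≈ 11571.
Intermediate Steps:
m(N) = ½ - N/2 (m(N) = (N/N + N/(-1))/2 = (1 + N*(-1))/2 = (1 - N)/2 = ½ - N/2)
n = -393/2 (n = -4 + (-27 + 16)*((½ - ½*2) + 2*(5 + 4)) = -4 - 11*((½ - 1) + 2*9) = -4 - 11*(-½ + 18) = -4 - 11*35/2 = -4 - 385/2 = -393/2 ≈ -196.50)
(-13113 + n*(20 - 41)) + 20557 = (-13113 - 393*(20 - 41)/2) + 20557 = (-13113 - 393/2*(-21)) + 20557 = (-13113 + 8253/2) + 20557 = -17973/2 + 20557 = 23141/2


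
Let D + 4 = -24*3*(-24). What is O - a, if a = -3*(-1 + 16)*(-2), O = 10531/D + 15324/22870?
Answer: -1640623327/19713940 ≈ -83.221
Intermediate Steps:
D = 1724 (D = -4 - 24*3*(-24) = -4 - 72*(-24) = -4 + 1728 = 1724)
O = 133631273/19713940 (O = 10531/1724 + 15324/22870 = 10531*(1/1724) + 15324*(1/22870) = 10531/1724 + 7662/11435 = 133631273/19713940 ≈ 6.7785)
a = 90 (a = -3*15*(-2) = -45*(-2) = 90)
O - a = 133631273/19713940 - 1*90 = 133631273/19713940 - 90 = -1640623327/19713940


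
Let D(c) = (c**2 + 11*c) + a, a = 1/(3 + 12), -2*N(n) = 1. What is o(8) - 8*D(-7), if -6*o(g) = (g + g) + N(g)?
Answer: 13253/60 ≈ 220.88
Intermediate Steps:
N(n) = -1/2 (N(n) = -1/2*1 = -1/2)
a = 1/15 ≈ 0.066667
o(g) = 1/12 - g/3 (o(g) = -((g + g) - 1/2)/6 = -(2*g - 1/2)/6 = -(-1/2 + 2*g)/6 = 1/12 - g/3)
D(c) = 1/15 + c**2 + 11*c (D(c) = (c**2 + 11*c) + 1/15 = 1/15 + c**2 + 11*c)
o(8) - 8*D(-7) = (1/12 - 1/3*8) - 8*(1/15 + (-7)**2 + 11*(-7)) = (1/12 - 8/3) - 8*(1/15 + 49 - 77) = -31/12 - 8*(-419/15) = -31/12 + 3352/15 = 13253/60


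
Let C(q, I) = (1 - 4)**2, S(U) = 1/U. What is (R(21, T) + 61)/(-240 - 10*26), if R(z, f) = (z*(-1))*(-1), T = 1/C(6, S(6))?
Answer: -41/250 ≈ -0.16400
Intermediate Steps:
C(q, I) = 9 (C(q, I) = (-3)**2 = 9)
T = 1/9 ≈ 0.11111
R(z, f) = z (R(z, f) = -z*(-1) = z)
(R(21, T) + 61)/(-240 - 10*26) = (21 + 61)/(-240 - 10*26) = 82/(-240 - 260) = 82/(-500) = 82*(-1/500) = -41/250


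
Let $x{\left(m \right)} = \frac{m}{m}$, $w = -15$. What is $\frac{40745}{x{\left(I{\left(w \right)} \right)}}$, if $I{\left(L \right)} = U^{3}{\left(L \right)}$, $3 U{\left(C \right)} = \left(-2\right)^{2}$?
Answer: $40745$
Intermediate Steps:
$U{\left(C \right)} = \frac{4}{3}$ ($U{\left(C \right)} = \frac{\left(-2\right)^{2}}{3} = \frac{1}{3} \cdot 4 = \frac{4}{3}$)
$I{\left(L \right)} = \frac{64}{27}$ ($I{\left(L \right)} = \left(\frac{4}{3}\right)^{3} = \frac{64}{27}$)
$x{\left(m \right)} = 1$
$\frac{40745}{x{\left(I{\left(w \right)} \right)}} = \frac{40745}{1} = 40745 \cdot 1 = 40745$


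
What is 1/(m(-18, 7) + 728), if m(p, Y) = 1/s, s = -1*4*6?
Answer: 24/17471 ≈ 0.0013737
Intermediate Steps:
s = -24 (s = -4*6 = -24)
m(p, Y) = -1/24 (m(p, Y) = 1/(-24) = -1/24)
1/(m(-18, 7) + 728) = 1/(-1/24 + 728) = 1/(17471/24) = 24/17471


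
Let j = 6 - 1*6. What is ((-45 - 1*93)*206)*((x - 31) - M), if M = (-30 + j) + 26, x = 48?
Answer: -596988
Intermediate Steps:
j = 0 (j = 6 - 6 = 0)
M = -4 (M = (-30 + 0) + 26 = -30 + 26 = -4)
((-45 - 1*93)*206)*((x - 31) - M) = ((-45 - 1*93)*206)*((48 - 31) - 1*(-4)) = ((-45 - 93)*206)*(17 + 4) = -138*206*21 = -28428*21 = -596988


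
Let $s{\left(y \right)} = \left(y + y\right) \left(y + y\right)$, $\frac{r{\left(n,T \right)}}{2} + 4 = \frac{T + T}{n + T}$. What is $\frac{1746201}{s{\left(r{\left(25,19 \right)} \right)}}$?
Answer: $\frac{70430107}{6348} \approx 11095.0$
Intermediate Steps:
$r{\left(n,T \right)} = -8 + \frac{4 T}{T + n}$ ($r{\left(n,T \right)} = -8 + 2 \frac{T + T}{n + T} = -8 + 2 \frac{2 T}{T + n} = -8 + \frac{4 T}{T + n}$)
$s{\left(y \right)} = 4 y^{2}$ ($s{\left(y \right)} = 2 y 2 y = 4 y^{2}$)
$\frac{1746201}{s{\left(r{\left(25,19 \right)} \right)}} = \frac{1746201}{4 \left(\frac{4 \left(\left(-1\right) 19 - 50\right)}{19 + 25}\right)^{2}} = \frac{1746201}{4 \left(\frac{4 \left(-19 - 50\right)}{44}\right)^{2}} = \frac{1746201}{4 \left(4 \cdot \frac{1}{44} \left(-69\right)\right)^{2}} = \frac{1746201}{4 \left(- \frac{69}{11}\right)^{2}} = \frac{1746201}{4 \cdot \frac{4761}{121}} = \frac{1746201}{\frac{19044}{121}} = 1746201 \cdot \frac{121}{19044} = \frac{70430107}{6348}$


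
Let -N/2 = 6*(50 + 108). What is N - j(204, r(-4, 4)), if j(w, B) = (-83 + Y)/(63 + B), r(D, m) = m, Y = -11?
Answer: -126938/67 ≈ -1894.6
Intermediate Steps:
j(w, B) = -94/(63 + B) (j(w, B) = (-83 - 11)/(63 + B) = -94/(63 + B))
N = -1896 (N = -12*(50 + 108) = -12*158 = -2*948 = -1896)
N - j(204, r(-4, 4)) = -1896 - (-94)/(63 + 4) = -1896 - (-94)/67 = -1896 - 1*(-94/67) = -1896 + 94/67 = -126938/67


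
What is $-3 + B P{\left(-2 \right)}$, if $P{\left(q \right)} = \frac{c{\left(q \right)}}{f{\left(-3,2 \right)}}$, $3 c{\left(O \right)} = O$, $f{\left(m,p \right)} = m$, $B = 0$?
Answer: $-3$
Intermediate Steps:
$c{\left(O \right)} = \frac{O}{3}$
$P{\left(q \right)} = - \frac{q}{9}$ ($P{\left(q \right)} = \frac{\frac{1}{3} q}{-3} = \frac{q}{3} \left(- \frac{1}{3}\right) = - \frac{q}{9}$)
$-3 + B P{\left(-2 \right)} = -3 + 0 \left(\left(- \frac{1}{9}\right) \left(-2\right)\right) = -3 + 0 \cdot \frac{2}{9} = -3 + 0 = -3$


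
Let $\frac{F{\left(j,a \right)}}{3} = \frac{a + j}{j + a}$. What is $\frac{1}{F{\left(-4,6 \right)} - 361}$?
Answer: $- \frac{1}{358} \approx -0.0027933$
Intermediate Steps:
$F{\left(j,a \right)} = 3$ ($F{\left(j,a \right)} = 3 \frac{a + j}{j + a} = 3 \frac{a + j}{a + j} = 3 \cdot 1 = 3$)
$\frac{1}{F{\left(-4,6 \right)} - 361} = \frac{1}{3 - 361} = \frac{1}{-358} = - \frac{1}{358}$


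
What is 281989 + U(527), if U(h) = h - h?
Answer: 281989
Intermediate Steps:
U(h) = 0
281989 + U(527) = 281989 + 0 = 281989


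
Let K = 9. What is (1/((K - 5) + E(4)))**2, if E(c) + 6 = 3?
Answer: 1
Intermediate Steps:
E(c) = -3 (E(c) = -6 + 3 = -3)
(1/((K - 5) + E(4)))**2 = (1/((9 - 5) - 3))**2 = (1/(4 - 3))**2 = (1/1)**2 = (1*1)**2 = 1**2 = 1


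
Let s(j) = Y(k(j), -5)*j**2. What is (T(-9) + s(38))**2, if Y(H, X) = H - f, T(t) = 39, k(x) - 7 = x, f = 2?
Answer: 3860261161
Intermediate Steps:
k(x) = 7 + x
Y(H, X) = -2 + H (Y(H, X) = H - 1*2 = H - 2 = -2 + H)
s(j) = j**2*(5 + j) (s(j) = (-2 + (7 + j))*j**2 = (5 + j)*j**2 = j**2*(5 + j))
(T(-9) + s(38))**2 = (39 + 38**2*(5 + 38))**2 = (39 + 1444*43)**2 = (39 + 62092)**2 = 62131**2 = 3860261161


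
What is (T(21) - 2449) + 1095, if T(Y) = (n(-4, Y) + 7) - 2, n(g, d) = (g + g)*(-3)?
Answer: -1325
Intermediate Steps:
n(g, d) = -6*g (n(g, d) = (2*g)*(-3) = -6*g)
T(Y) = 29 (T(Y) = (-6*(-4) + 7) - 2 = (24 + 7) - 2 = 31 - 2 = 29)
(T(21) - 2449) + 1095 = (29 - 2449) + 1095 = -2420 + 1095 = -1325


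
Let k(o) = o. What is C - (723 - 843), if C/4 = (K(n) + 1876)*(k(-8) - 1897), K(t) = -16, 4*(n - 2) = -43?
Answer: -14173080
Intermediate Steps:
n = -35/4 (n = 2 + (1/4)*(-43) = 2 - 43/4 = -35/4 ≈ -8.7500)
C = -14173200 (C = 4*((-16 + 1876)*(-8 - 1897)) = 4*(1860*(-1905)) = 4*(-3543300) = -14173200)
C - (723 - 843) = -14173200 - (723 - 843) = -14173200 - 1*(-120) = -14173200 + 120 = -14173080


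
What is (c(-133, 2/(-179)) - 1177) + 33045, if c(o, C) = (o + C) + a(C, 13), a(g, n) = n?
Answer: 5682890/179 ≈ 31748.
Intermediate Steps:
c(o, C) = 13 + C + o (c(o, C) = (o + C) + 13 = (C + o) + 13 = 13 + C + o)
(c(-133, 2/(-179)) - 1177) + 33045 = ((13 + 2/(-179) - 133) - 1177) + 33045 = ((13 + 2*(-1/179) - 133) - 1177) + 33045 = ((13 - 2/179 - 133) - 1177) + 33045 = (-21482/179 - 1177) + 33045 = -232165/179 + 33045 = 5682890/179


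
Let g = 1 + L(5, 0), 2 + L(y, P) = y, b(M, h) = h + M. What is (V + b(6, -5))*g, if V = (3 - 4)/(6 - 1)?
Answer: 16/5 ≈ 3.2000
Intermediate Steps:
b(M, h) = M + h
L(y, P) = -2 + y
g = 4 (g = 1 + (-2 + 5) = 1 + 3 = 4)
V = -⅕ (V = -1/5 = -1*⅕ = -⅕ ≈ -0.20000)
(V + b(6, -5))*g = (-⅕ + (6 - 5))*4 = (-⅕ + 1)*4 = (⅘)*4 = 16/5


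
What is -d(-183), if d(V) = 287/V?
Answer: 287/183 ≈ 1.5683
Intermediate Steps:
-d(-183) = -287/(-183) = -287*(-1)/183 = -1*(-287/183) = 287/183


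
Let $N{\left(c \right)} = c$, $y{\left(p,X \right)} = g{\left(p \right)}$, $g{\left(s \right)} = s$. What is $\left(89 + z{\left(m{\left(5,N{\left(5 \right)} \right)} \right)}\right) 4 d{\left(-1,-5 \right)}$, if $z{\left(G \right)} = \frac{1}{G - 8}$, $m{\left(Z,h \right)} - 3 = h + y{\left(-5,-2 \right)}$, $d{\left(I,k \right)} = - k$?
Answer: $1776$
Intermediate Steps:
$y{\left(p,X \right)} = p$
$m{\left(Z,h \right)} = -2 + h$ ($m{\left(Z,h \right)} = 3 + \left(h - 5\right) = 3 + \left(-5 + h\right) = -2 + h$)
$z{\left(G \right)} = \frac{1}{-8 + G}$
$\left(89 + z{\left(m{\left(5,N{\left(5 \right)} \right)} \right)}\right) 4 d{\left(-1,-5 \right)} = \left(89 + \frac{1}{-8 + \left(-2 + 5\right)}\right) 4 \left(\left(-1\right) \left(-5\right)\right) = \left(89 + \frac{1}{-8 + 3}\right) 4 \cdot 5 = \left(89 + \frac{1}{-5}\right) 20 = \left(89 - \frac{1}{5}\right) 20 = \frac{444}{5} \cdot 20 = 1776$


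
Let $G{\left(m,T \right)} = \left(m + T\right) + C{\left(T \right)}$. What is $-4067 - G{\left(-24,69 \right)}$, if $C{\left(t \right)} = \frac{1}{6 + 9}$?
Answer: $- \frac{61681}{15} \approx -4112.1$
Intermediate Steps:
$C{\left(t \right)} = \frac{1}{15}$
$G{\left(m,T \right)} = \frac{1}{15} + T + m$ ($G{\left(m,T \right)} = \left(m + T\right) + \frac{1}{15} = \left(T + m\right) + \frac{1}{15} = \frac{1}{15} + T + m$)
$-4067 - G{\left(-24,69 \right)} = -4067 - \left(\frac{1}{15} + 69 - 24\right) = -4067 - \frac{676}{15} = - \frac{61681}{15}$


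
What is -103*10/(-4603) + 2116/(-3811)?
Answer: -5814618/17542033 ≈ -0.33147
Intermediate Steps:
-103*10/(-4603) + 2116/(-3811) = -1030*(-1/4603) + 2116*(-1/3811) = 1030/4603 - 2116/3811 = -5814618/17542033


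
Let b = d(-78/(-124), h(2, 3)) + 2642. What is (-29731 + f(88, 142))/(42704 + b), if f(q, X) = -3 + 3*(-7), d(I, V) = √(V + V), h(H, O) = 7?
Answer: -96376445/146875693 + 29755*√14/2056259702 ≈ -0.65612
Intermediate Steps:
d(I, V) = √2*√V (d(I, V) = √(2*V) = √2*√V)
f(q, X) = -24 (f(q, X) = -3 - 21 = -24)
b = 2642 + √14 (b = √2*√7 + 2642 = √14 + 2642 = 2642 + √14 ≈ 2645.7)
(-29731 + f(88, 142))/(42704 + b) = (-29731 - 24)/(42704 + (2642 + √14)) = -29755/(45346 + √14)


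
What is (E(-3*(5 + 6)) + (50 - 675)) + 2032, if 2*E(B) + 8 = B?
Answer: 2773/2 ≈ 1386.5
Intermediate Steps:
E(B) = -4 + B/2
(E(-3*(5 + 6)) + (50 - 675)) + 2032 = ((-4 + (-3*(5 + 6))/2) + (50 - 675)) + 2032 = ((-4 + (-3*11)/2) - 625) + 2032 = ((-4 + (½)*(-33)) - 625) + 2032 = ((-4 - 33/2) - 625) + 2032 = (-41/2 - 625) + 2032 = -1291/2 + 2032 = 2773/2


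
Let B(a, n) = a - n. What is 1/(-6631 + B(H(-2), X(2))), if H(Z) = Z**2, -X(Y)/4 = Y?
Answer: -1/6619 ≈ -0.00015108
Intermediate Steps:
X(Y) = -4*Y
1/(-6631 + B(H(-2), X(2))) = 1/(-6631 + ((-2)**2 - (-4)*2)) = 1/(-6631 + (4 - 1*(-8))) = 1/(-6631 + (4 + 8)) = 1/(-6631 + 12) = 1/(-6619) = -1/6619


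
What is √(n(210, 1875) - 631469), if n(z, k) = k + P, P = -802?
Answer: 6*I*√17511 ≈ 793.97*I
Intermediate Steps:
n(z, k) = -802 + k (n(z, k) = k - 802 = -802 + k)
√(n(210, 1875) - 631469) = √((-802 + 1875) - 631469) = √(1073 - 631469) = √(-630396) = 6*I*√17511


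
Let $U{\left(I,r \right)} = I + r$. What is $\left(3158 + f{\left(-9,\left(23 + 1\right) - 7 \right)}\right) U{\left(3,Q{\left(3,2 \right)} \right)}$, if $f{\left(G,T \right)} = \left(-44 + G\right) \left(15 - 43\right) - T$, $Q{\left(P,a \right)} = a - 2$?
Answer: $13875$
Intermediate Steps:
$Q{\left(P,a \right)} = -2 + a$ ($Q{\left(P,a \right)} = a - 2 = -2 + a$)
$f{\left(G,T \right)} = 1232 - T - 28 G$ ($f{\left(G,T \right)} = \left(-44 + G\right) \left(-28\right) - T = \left(1232 - 28 G\right) - T = 1232 - T - 28 G$)
$\left(3158 + f{\left(-9,\left(23 + 1\right) - 7 \right)}\right) U{\left(3,Q{\left(3,2 \right)} \right)} = \left(3158 - -1467\right) \left(3 + \left(-2 + 2\right)\right) = \left(3158 + \left(1232 - \left(24 - 7\right) + 252\right)\right) \left(3 + 0\right) = \left(3158 + \left(1232 - 17 + 252\right)\right) 3 = \left(3158 + 1467\right) 3 = 4625 \cdot 3 = 13875$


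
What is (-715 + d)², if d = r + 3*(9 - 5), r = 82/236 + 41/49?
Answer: 16466544294201/33431524 ≈ 4.9255e+5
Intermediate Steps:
r = 6847/5782 (r = 82*(1/236) + 41*(1/49) = 41/118 + 41/49 = 6847/5782 ≈ 1.1842)
d = 76231/5782 (d = 6847/5782 + 3*(9 - 5) = 6847/5782 + 3*4 = 6847/5782 + 12 = 76231/5782 ≈ 13.184)
(-715 + d)² = (-715 + 76231/5782)² = (-4057899/5782)² = 16466544294201/33431524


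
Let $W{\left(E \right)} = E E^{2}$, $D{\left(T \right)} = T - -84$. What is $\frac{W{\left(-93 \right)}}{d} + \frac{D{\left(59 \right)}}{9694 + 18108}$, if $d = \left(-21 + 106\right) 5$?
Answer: $- \frac{22362672539}{11815850} \approx -1892.6$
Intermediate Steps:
$d = 425$ ($d = 85 \cdot 5 = 425$)
$D{\left(T \right)} = 84 + T$ ($D{\left(T \right)} = T + 84 = 84 + T$)
$W{\left(E \right)} = E^{3}$
$\frac{W{\left(-93 \right)}}{d} + \frac{D{\left(59 \right)}}{9694 + 18108} = \frac{\left(-93\right)^{3}}{425} + \frac{84 + 59}{9694 + 18108} = \left(-804357\right) \frac{1}{425} + \frac{143}{27802} = - \frac{804357}{425} + 143 \cdot \frac{1}{27802} = - \frac{804357}{425} + \frac{143}{27802} = - \frac{22362672539}{11815850}$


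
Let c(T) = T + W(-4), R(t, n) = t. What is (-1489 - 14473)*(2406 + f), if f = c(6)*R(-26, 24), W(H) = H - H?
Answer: -35914500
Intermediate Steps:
W(H) = 0
c(T) = T (c(T) = T + 0 = T)
f = -156 (f = 6*(-26) = -156)
(-1489 - 14473)*(2406 + f) = (-1489 - 14473)*(2406 - 156) = -15962*2250 = -35914500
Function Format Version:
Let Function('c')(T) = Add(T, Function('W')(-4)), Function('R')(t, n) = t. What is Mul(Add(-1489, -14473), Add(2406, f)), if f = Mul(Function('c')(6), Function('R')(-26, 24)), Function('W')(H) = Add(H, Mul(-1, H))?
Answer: -35914500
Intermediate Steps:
Function('W')(H) = 0
Function('c')(T) = T (Function('c')(T) = Add(T, 0) = T)
f = -156 (f = Mul(6, -26) = -156)
Mul(Add(-1489, -14473), Add(2406, f)) = Mul(Add(-1489, -14473), Add(2406, -156)) = Mul(-15962, 2250) = -35914500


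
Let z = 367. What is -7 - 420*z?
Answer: -154147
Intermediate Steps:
-7 - 420*z = -7 - 420*367 = -7 - 154140 = -154147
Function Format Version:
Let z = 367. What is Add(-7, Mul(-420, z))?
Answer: -154147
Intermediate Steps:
Add(-7, Mul(-420, z)) = Add(-7, Mul(-420, 367)) = Add(-7, -154140) = -154147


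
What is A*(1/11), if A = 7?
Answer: 7/11 ≈ 0.63636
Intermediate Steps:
A*(1/11) = 7*(1/11) = 7/11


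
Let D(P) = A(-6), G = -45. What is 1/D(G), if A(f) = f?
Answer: -⅙ ≈ -0.16667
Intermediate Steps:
D(P) = -6
1/D(G) = 1/(-6) = -⅙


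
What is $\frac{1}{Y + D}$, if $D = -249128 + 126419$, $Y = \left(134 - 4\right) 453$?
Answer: $- \frac{1}{63819} \approx -1.5669 \cdot 10^{-5}$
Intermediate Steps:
$Y = 58890$ ($Y = \left(134 - 4\right) 453 = 130 \cdot 453 = 58890$)
$D = -122709$
$\frac{1}{Y + D} = \frac{1}{58890 - 122709} = \frac{1}{-63819} = - \frac{1}{63819}$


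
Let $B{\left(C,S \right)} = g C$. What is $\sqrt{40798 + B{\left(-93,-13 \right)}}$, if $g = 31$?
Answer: $\sqrt{37915} \approx 194.72$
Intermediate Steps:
$B{\left(C,S \right)} = 31 C$
$\sqrt{40798 + B{\left(-93,-13 \right)}} = \sqrt{40798 + 31 \left(-93\right)} = \sqrt{40798 - 2883} = \sqrt{37915}$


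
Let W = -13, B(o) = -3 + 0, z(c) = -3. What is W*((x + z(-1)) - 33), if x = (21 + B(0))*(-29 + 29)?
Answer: 468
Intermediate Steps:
B(o) = -3
x = 0 (x = (21 - 3)*(-29 + 29) = 18*0 = 0)
W*((x + z(-1)) - 33) = -13*((0 - 3) - 33) = -13*(-3 - 33) = -13*(-36) = 468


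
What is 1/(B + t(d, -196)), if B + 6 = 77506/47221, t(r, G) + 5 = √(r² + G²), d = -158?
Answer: 4173628085/28226174791391 + 4459645682*√15845/141130873956955 ≈ 0.0041255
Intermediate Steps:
t(r, G) = -5 + √(G² + r²) (t(r, G) = -5 + √(r² + G²) = -5 + √(G² + r²))
B = -205820/47221 (B = -6 + 77506/47221 = -205820/47221 ≈ -4.3587)
1/(B + t(d, -196)) = 1/(-205820/47221 + (-5 + √((-196)² + (-158)²))) = 1/(-205820/47221 + (-5 + √(38416 + 24964))) = 1/(-205820/47221 + (-5 + √63380)) = 1/(-205820/47221 + (-5 + 2*√15845)) = 1/(-441925/47221 + 2*√15845)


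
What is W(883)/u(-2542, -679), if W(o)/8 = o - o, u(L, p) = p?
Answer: 0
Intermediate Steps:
W(o) = 0 (W(o) = 8*(o - o) = 8*0 = 0)
W(883)/u(-2542, -679) = 0/(-679) = 0*(-1/679) = 0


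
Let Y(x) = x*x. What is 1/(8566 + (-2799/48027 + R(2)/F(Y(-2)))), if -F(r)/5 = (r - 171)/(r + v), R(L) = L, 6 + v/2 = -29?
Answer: 13367515/114503241247 ≈ 0.00011674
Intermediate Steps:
v = -70 (v = -12 + 2*(-29) = -12 - 58 = -70)
Y(x) = x**2
F(r) = -5*(-171 + r)/(-70 + r) (F(r) = -5*(r - 171)/(r - 70) = -5*(-171 + r)/(-70 + r))
1/(8566 + (-2799/48027 + R(2)/F(Y(-2)))) = 1/(8566 + (-2799/48027 + 2/((5*(171 - 1*(-2)**2)/(-70 + (-2)**2))))) = 1/(8566 + (-2799*1/48027 + 2/((5*(171 - 1*4)/(-70 + 4))))) = 1/(8566 + (-933/16009 + 2/((5*(171 - 4)/(-66))))) = 1/(8566 + (-933/16009 + 2/((5*(-1/66)*167)))) = 1/(8566 + (-933/16009 + 2/(-835/66))) = 1/(8566 + (-933/16009 + 2*(-66/835))) = 1/(8566 + (-933/16009 - 132/835)) = 1/(8566 - 2892243/13367515) = 1/(114503241247/13367515) = 13367515/114503241247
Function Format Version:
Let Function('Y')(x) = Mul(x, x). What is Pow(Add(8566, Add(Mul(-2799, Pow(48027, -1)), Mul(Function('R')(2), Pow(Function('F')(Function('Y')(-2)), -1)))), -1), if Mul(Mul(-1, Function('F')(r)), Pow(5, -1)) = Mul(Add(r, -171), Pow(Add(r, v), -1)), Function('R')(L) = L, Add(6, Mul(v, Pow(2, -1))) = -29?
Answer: Rational(13367515, 114503241247) ≈ 0.00011674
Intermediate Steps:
v = -70 (v = Add(-12, Mul(2, -29)) = Add(-12, -58) = -70)
Function('Y')(x) = Pow(x, 2)
Function('F')(r) = Mul(-5, Pow(Add(-70, r), -1), Add(-171, r)) (Function('F')(r) = Mul(-5, Mul(Add(r, -171), Pow(Add(r, -70), -1))) = Mul(-5, Mul(Add(-171, r), Pow(Add(-70, r), -1))) = Mul(-5, Mul(Pow(Add(-70, r), -1), Add(-171, r))) = Mul(-5, Pow(Add(-70, r), -1), Add(-171, r)))
Pow(Add(8566, Add(Mul(-2799, Pow(48027, -1)), Mul(Function('R')(2), Pow(Function('F')(Function('Y')(-2)), -1)))), -1) = Pow(Add(8566, Add(Mul(-2799, Pow(48027, -1)), Mul(2, Pow(Mul(5, Pow(Add(-70, Pow(-2, 2)), -1), Add(171, Mul(-1, Pow(-2, 2)))), -1)))), -1) = Pow(Add(8566, Add(Mul(-2799, Rational(1, 48027)), Mul(2, Pow(Mul(5, Pow(Add(-70, 4), -1), Add(171, Mul(-1, 4))), -1)))), -1) = Pow(Add(8566, Add(Rational(-933, 16009), Mul(2, Pow(Mul(5, Pow(-66, -1), Add(171, -4)), -1)))), -1) = Pow(Add(8566, Add(Rational(-933, 16009), Mul(2, Pow(Mul(5, Rational(-1, 66), 167), -1)))), -1) = Pow(Add(8566, Add(Rational(-933, 16009), Mul(2, Pow(Rational(-835, 66), -1)))), -1) = Pow(Add(8566, Add(Rational(-933, 16009), Mul(2, Rational(-66, 835)))), -1) = Pow(Add(8566, Add(Rational(-933, 16009), Rational(-132, 835))), -1) = Pow(Add(8566, Rational(-2892243, 13367515)), -1) = Pow(Rational(114503241247, 13367515), -1) = Rational(13367515, 114503241247)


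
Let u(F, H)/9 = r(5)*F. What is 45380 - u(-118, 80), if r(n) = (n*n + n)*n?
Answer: 204680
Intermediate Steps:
r(n) = n*(n + n**2) (r(n) = (n**2 + n)*n = (n + n**2)*n = n*(n + n**2))
u(F, H) = 1350*F (u(F, H) = 9*((5**2*(1 + 5))*F) = 9*((25*6)*F) = 9*(150*F) = 1350*F)
45380 - u(-118, 80) = 45380 - 1350*(-118) = 45380 - 1*(-159300) = 45380 + 159300 = 204680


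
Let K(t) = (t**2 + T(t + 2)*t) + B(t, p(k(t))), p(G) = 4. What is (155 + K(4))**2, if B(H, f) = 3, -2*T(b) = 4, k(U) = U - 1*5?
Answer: 27556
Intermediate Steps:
k(U) = -5 + U (k(U) = U - 5 = -5 + U)
T(b) = -2 (T(b) = -1/2*4 = -2)
K(t) = 3 + t**2 - 2*t (K(t) = (t**2 - 2*t) + 3 = 3 + t**2 - 2*t)
(155 + K(4))**2 = (155 + (3 + 4**2 - 2*4))**2 = (155 + (3 + 16 - 8))**2 = (155 + 11)**2 = 166**2 = 27556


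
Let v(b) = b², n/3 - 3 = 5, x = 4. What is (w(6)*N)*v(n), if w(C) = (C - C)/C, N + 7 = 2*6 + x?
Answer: 0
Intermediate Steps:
n = 24 (n = 9 + 3*5 = 9 + 15 = 24)
N = 9 (N = -7 + (2*6 + 4) = -7 + (12 + 4) = -7 + 16 = 9)
w(C) = 0 (w(C) = 0/C = 0)
(w(6)*N)*v(n) = (0*9)*24² = 0*576 = 0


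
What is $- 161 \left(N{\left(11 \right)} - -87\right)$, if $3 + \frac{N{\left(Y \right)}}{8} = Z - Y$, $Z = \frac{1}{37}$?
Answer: $\frac{147637}{37} \approx 3990.2$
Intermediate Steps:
$Z = \frac{1}{37} \approx 0.027027$
$N{\left(Y \right)} = - \frac{880}{37} - 8 Y$ ($N{\left(Y \right)} = -24 + 8 \left(\frac{1}{37} - Y\right) = -24 - \left(- \frac{8}{37} + 8 Y\right) = - \frac{880}{37} - 8 Y$)
$- 161 \left(N{\left(11 \right)} - -87\right) = - 161 \left(\left(- \frac{880}{37} - 88\right) - -87\right) = - 161 \left(\left(- \frac{880}{37} - 88\right) + 87\right) = - 161 \left(- \frac{4136}{37} + 87\right) = \left(-161\right) \left(- \frac{917}{37}\right) = \frac{147637}{37}$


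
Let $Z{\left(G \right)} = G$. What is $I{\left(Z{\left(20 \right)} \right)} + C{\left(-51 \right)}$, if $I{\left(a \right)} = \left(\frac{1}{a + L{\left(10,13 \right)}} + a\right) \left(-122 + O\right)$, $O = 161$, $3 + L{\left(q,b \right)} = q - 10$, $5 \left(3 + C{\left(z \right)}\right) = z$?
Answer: $\frac{65373}{85} \approx 769.09$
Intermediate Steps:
$C{\left(z \right)} = -3 + \frac{z}{5}$
$L{\left(q,b \right)} = -13 + q$ ($L{\left(q,b \right)} = -3 + \left(q - 10\right) = -3 + \left(-10 + q\right) = -13 + q$)
$I{\left(a \right)} = 39 a + \frac{39}{-3 + a}$ ($I{\left(a \right)} = \left(\frac{1}{a + \left(-13 + 10\right)} + a\right) \left(-122 + 161\right) = \left(\frac{1}{a - 3} + a\right) 39 = \left(\frac{1}{-3 + a} + a\right) 39 = \left(a + \frac{1}{-3 + a}\right) 39 = 39 a + \frac{39}{-3 + a}$)
$I{\left(Z{\left(20 \right)} \right)} + C{\left(-51 \right)} = \frac{39 \left(1 + 20^{2} - 60\right)}{-3 + 20} + \left(-3 + \frac{1}{5} \left(-51\right)\right) = \frac{39 \left(1 + 400 - 60\right)}{17} - \frac{66}{5} = 39 \cdot \frac{1}{17} \cdot 341 - \frac{66}{5} = \frac{13299}{17} - \frac{66}{5} = \frac{65373}{85}$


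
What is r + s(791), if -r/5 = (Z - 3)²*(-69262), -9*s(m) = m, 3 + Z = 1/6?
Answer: 70704431/6 ≈ 1.1784e+7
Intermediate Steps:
Z = -17/6 (Z = -3 + 1/6 = -3 + ⅙ = -17/6 ≈ -2.8333)
s(m) = -m/9
r = 212114875/18 (r = -5*(-17/6 - 3)²*(-69262) = -5*(-35/6)²*(-69262) = -6125*(-69262)/36 = -5*(-42422975/18) = 212114875/18 ≈ 1.1784e+7)
r + s(791) = 212114875/18 - ⅑*791 = 212114875/18 - 791/9 = 70704431/6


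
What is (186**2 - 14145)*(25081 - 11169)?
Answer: 284514312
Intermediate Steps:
(186**2 - 14145)*(25081 - 11169) = (34596 - 14145)*13912 = 20451*13912 = 284514312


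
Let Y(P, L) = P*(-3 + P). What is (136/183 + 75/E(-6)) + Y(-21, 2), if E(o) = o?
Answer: 180161/366 ≈ 492.24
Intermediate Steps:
(136/183 + 75/E(-6)) + Y(-21, 2) = (136/183 + 75/(-6)) - 21*(-3 - 21) = (136*(1/183) + 75*(-1/6)) - 21*(-24) = (136/183 - 25/2) + 504 = -4303/366 + 504 = 180161/366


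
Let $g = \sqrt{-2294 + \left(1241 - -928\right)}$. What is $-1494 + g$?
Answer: $-1494 + 5 i \sqrt{5} \approx -1494.0 + 11.18 i$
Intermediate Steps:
$g = 5 i \sqrt{5}$ ($g = \sqrt{-2294 + \left(1241 + 928\right)} = \sqrt{-2294 + 2169} = \sqrt{-125} = 5 i \sqrt{5} \approx 11.18 i$)
$-1494 + g = -1494 + 5 i \sqrt{5}$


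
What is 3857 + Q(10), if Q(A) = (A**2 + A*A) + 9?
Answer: 4066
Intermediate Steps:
Q(A) = 9 + 2*A**2 (Q(A) = (A**2 + A**2) + 9 = 2*A**2 + 9 = 9 + 2*A**2)
3857 + Q(10) = 3857 + (9 + 2*10**2) = 3857 + (9 + 2*100) = 3857 + (9 + 200) = 3857 + 209 = 4066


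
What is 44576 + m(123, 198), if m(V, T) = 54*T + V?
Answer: 55391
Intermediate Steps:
m(V, T) = V + 54*T
44576 + m(123, 198) = 44576 + (123 + 54*198) = 44576 + (123 + 10692) = 44576 + 10815 = 55391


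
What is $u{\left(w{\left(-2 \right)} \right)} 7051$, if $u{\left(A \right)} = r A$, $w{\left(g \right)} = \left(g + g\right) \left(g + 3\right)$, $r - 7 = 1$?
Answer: $-225632$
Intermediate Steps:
$r = 8$ ($r = 7 + 1 = 8$)
$w{\left(g \right)} = 2 g \left(3 + g\right)$
$u{\left(A \right)} = 8 A$
$u{\left(w{\left(-2 \right)} \right)} 7051 = 8 \cdot 2 \left(-2\right) \left(3 - 2\right) 7051 = 8 \cdot 2 \left(-2\right) 1 \cdot 7051 = 8 \left(-4\right) 7051 = \left(-32\right) 7051 = -225632$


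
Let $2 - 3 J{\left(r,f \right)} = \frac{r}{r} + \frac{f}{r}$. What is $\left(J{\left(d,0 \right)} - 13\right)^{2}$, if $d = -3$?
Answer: $\frac{1444}{9} \approx 160.44$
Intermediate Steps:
$J{\left(r,f \right)} = \frac{1}{3} - \frac{f}{3 r}$ ($J{\left(r,f \right)} = \frac{2}{3} - \frac{\frac{r}{r} + \frac{f}{r}}{3} = \frac{2}{3} - \frac{1 + \frac{f}{r}}{3} = \frac{2}{3} - \left(\frac{1}{3} + \frac{f}{3 r}\right) = \frac{1}{3} - \frac{f}{3 r}$)
$\left(J{\left(d,0 \right)} - 13\right)^{2} = \left(\frac{-3 - 0}{3 \left(-3\right)} - 13\right)^{2} = \left(\frac{1}{3} \left(- \frac{1}{3}\right) \left(-3 + 0\right) - 13\right)^{2} = \left(\frac{1}{3} \left(- \frac{1}{3}\right) \left(-3\right) - 13\right)^{2} = \left(\frac{1}{3} - 13\right)^{2} = \left(- \frac{38}{3}\right)^{2} = \frac{1444}{9}$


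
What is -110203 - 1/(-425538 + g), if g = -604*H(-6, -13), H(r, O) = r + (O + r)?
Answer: -45231498913/410438 ≈ -1.1020e+5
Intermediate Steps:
H(r, O) = O + 2*r
g = 15100 (g = -604*(-13 + 2*(-6)) = -604*(-13 - 12) = -604*(-25) = 15100)
-110203 - 1/(-425538 + g) = -110203 - 1/(-425538 + 15100) = -110203 - 1/(-410438) = -110203 - 1*(-1/410438) = -110203 + 1/410438 = -45231498913/410438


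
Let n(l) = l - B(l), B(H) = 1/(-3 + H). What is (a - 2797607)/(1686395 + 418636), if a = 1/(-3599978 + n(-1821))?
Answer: -18379386602471449/13829382954497625 ≈ -1.3290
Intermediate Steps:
n(l) = l - 1/(-3 + l)
a = -1824/6569681375 (a = 1/(-3599978 + (-1 - 1821*(-3 - 1821))/(-3 - 1821)) = 1/(-3599978 + (-1 - 1821*(-1824))/(-1824)) = 1/(-3599978 - (-1 + 3321504)/1824) = 1/(-3599978 - 1/1824*3321503) = 1/(-3599978 - 3321503/1824) = 1/(-6569681375/1824) = -1824/6569681375 ≈ -2.7764e-7)
(a - 2797607)/(1686395 + 418636) = (-1824/6569681375 - 2797607)/(1686395 + 418636) = -18379386602471449/6569681375/2105031 = -18379386602471449/6569681375*1/2105031 = -18379386602471449/13829382954497625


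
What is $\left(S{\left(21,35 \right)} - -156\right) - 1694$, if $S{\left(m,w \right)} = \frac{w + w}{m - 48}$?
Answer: $- \frac{41596}{27} \approx -1540.6$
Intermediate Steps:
$S{\left(m,w \right)} = \frac{2 w}{-48 + m}$
$\left(S{\left(21,35 \right)} - -156\right) - 1694 = \left(2 \cdot 35 \frac{1}{-48 + 21} - -156\right) - 1694 = \left(2 \cdot 35 \frac{1}{-27} + 156\right) - 1694 = \left(2 \cdot 35 \left(- \frac{1}{27}\right) + 156\right) - 1694 = \left(- \frac{70}{27} + 156\right) - 1694 = \frac{4142}{27} - 1694 = - \frac{41596}{27}$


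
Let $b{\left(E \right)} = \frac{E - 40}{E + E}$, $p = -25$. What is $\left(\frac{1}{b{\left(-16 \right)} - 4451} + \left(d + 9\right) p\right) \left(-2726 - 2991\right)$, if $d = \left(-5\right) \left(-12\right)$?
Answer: $\frac{175510922393}{17797} \approx 9.8618 \cdot 10^{6}$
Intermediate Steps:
$d = 60$
$b{\left(E \right)} = \frac{-40 + E}{2 E}$
$\left(\frac{1}{b{\left(-16 \right)} - 4451} + \left(d + 9\right) p\right) \left(-2726 - 2991\right) = \left(\frac{1}{\frac{-40 - 16}{2 \left(-16\right)} - 4451} + \left(60 + 9\right) \left(-25\right)\right) \left(-2726 - 2991\right) = \left(\frac{1}{\frac{1}{2} \left(- \frac{1}{16}\right) \left(-56\right) - 4451} + 69 \left(-25\right)\right) \left(-5717\right) = \left(\frac{1}{\frac{7}{4} - 4451} - 1725\right) \left(-5717\right) = \left(\frac{1}{- \frac{17797}{4}} - 1725\right) \left(-5717\right) = \left(- \frac{4}{17797} - 1725\right) \left(-5717\right) = \left(- \frac{30699829}{17797}\right) \left(-5717\right) = \frac{175510922393}{17797}$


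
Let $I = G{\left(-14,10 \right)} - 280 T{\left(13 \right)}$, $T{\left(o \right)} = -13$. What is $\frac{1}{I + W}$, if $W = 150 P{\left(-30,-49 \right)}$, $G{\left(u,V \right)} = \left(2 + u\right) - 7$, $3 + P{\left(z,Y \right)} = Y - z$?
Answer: $\frac{1}{321} \approx 0.0031153$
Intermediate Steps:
$P{\left(z,Y \right)} = -3 + Y - z$ ($P{\left(z,Y \right)} = -3 + \left(Y - z\right) = -3 + Y - z$)
$G{\left(u,V \right)} = -5 + u$
$I = 3621$ ($I = \left(-5 - 14\right) - -3640 = -19 + 3640 = 3621$)
$W = -3300$ ($W = 150 \left(-3 - 49 - -30\right) = 150 \left(-3 - 49 + 30\right) = 150 \left(-22\right) = -3300$)
$\frac{1}{I + W} = \frac{1}{3621 - 3300} = \frac{1}{321}$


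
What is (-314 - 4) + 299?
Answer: -19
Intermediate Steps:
(-314 - 4) + 299 = -318 + 299 = -19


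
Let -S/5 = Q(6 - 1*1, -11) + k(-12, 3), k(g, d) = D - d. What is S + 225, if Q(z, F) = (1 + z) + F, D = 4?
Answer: 245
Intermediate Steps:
k(g, d) = 4 - d
Q(z, F) = 1 + F + z
S = 20 (S = -5*((1 - 11 + (6 - 1*1)) + (4 - 1*3)) = -5*((1 - 11 + (6 - 1)) + (4 - 3)) = -5*((1 - 11 + 5) + 1) = -5*(-5 + 1) = -5*(-4) = 20)
S + 225 = 20 + 225 = 245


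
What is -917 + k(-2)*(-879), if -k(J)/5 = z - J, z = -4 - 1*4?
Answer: -27287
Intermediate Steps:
z = -8 (z = -4 - 4 = -8)
k(J) = 40 + 5*J (k(J) = -5*(-8 - J) = 40 + 5*J)
-917 + k(-2)*(-879) = -917 + (40 + 5*(-2))*(-879) = -917 + (40 - 10)*(-879) = -917 + 30*(-879) = -917 - 26370 = -27287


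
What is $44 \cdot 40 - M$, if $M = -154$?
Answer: $1914$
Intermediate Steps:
$44 \cdot 40 - M = 44 \cdot 40 - -154 = 1760 + 154 = 1914$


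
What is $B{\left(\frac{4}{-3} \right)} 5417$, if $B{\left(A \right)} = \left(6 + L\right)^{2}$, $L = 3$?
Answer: $438777$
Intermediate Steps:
$B{\left(A \right)} = 81$ ($B{\left(A \right)} = \left(6 + 3\right)^{2} = 9^{2} = 81$)
$B{\left(\frac{4}{-3} \right)} 5417 = 81 \cdot 5417 = 438777$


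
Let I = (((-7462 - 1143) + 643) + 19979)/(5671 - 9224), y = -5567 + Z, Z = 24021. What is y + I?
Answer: 65555045/3553 ≈ 18451.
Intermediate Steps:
y = 18454 (y = -5567 + 24021 = 18454)
I = -12017/3553 (I = ((-8605 + 643) + 19979)/(-3553) = (-7962 + 19979)*(-1/3553) = 12017*(-1/3553) = -12017/3553 ≈ -3.3822)
y + I = 18454 - 12017/3553 = 65555045/3553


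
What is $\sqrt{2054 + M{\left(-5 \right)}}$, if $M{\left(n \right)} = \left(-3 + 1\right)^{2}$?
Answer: $7 \sqrt{42} \approx 45.365$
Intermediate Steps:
$M{\left(n \right)} = 4$ ($M{\left(n \right)} = \left(-2\right)^{2} = 4$)
$\sqrt{2054 + M{\left(-5 \right)}} = \sqrt{2054 + 4} = \sqrt{2058} = 7 \sqrt{42}$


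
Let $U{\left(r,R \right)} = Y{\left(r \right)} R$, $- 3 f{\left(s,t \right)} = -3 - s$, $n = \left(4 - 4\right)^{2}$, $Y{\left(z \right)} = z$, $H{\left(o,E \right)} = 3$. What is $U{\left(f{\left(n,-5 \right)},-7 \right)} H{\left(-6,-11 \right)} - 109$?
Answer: $-130$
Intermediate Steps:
$n = 0$ ($n = 0^{2} = 0$)
$f{\left(s,t \right)} = 1 + \frac{s}{3}$ ($f{\left(s,t \right)} = - \frac{-3 - s}{3} = 1 + \frac{s}{3}$)
$U{\left(r,R \right)} = R r$ ($U{\left(r,R \right)} = r R = R r$)
$U{\left(f{\left(n,-5 \right)},-7 \right)} H{\left(-6,-11 \right)} - 109 = - 7 \left(1 + \frac{1}{3} \cdot 0\right) 3 - 109 = - 7 \left(1 + 0\right) 3 - 109 = \left(-7\right) 1 \cdot 3 - 109 = \left(-7\right) 3 - 109 = -21 - 109 = -130$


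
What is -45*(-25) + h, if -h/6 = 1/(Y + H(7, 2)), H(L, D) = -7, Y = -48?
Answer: 61881/55 ≈ 1125.1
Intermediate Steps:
h = 6/55 (h = -6/(-48 - 7) = -6/(-55) = -6*(-1/55) = 6/55 ≈ 0.10909)
-45*(-25) + h = -45*(-25) + 6/55 = 1125 + 6/55 = 61881/55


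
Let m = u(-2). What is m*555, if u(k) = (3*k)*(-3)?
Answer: 9990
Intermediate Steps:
u(k) = -9*k
m = 18 (m = -9*(-2) = 18)
m*555 = 18*555 = 9990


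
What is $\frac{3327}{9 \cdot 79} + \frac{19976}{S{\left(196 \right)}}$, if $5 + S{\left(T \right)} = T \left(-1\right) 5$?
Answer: $- \frac{3641947}{233445} \approx -15.601$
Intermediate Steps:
$S{\left(T \right)} = -5 - 5 T$ ($S{\left(T \right)} = -5 + T \left(-1\right) 5 = -5 + - T 5 = -5 - 5 T$)
$\frac{3327}{9 \cdot 79} + \frac{19976}{S{\left(196 \right)}} = \frac{3327}{9 \cdot 79} + \frac{19976}{-5 - 980} = \frac{3327}{711} + \frac{19976}{-5 - 980} = 3327 \cdot \frac{1}{711} + \frac{19976}{-985} = \frac{1109}{237} + 19976 \left(- \frac{1}{985}\right) = \frac{1109}{237} - \frac{19976}{985} = - \frac{3641947}{233445}$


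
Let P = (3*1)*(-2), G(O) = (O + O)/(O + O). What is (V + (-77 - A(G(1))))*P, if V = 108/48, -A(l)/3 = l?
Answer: 861/2 ≈ 430.50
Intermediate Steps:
G(O) = 1 (G(O) = (2*O)/((2*O)) = (2*O)*(1/(2*O)) = 1)
A(l) = -3*l
P = -6 (P = 3*(-2) = -6)
V = 9/4 (V = 108*(1/48) = 9/4 ≈ 2.2500)
(V + (-77 - A(G(1))))*P = (9/4 + (-77 - (-3)))*(-6) = (9/4 + (-77 - 1*(-3)))*(-6) = (9/4 + (-77 + 3))*(-6) = (9/4 - 74)*(-6) = -287/4*(-6) = 861/2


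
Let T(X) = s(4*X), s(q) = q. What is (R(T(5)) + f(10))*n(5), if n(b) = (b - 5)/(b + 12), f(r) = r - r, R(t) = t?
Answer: 0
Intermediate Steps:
T(X) = 4*X
f(r) = 0
n(b) = (-5 + b)/(12 + b)
(R(T(5)) + f(10))*n(5) = (4*5 + 0)*((-5 + 5)/(12 + 5)) = (20 + 0)*(0/17) = 20*((1/17)*0) = 20*0 = 0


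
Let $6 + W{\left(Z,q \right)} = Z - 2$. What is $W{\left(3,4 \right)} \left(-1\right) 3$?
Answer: $15$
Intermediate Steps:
$W{\left(Z,q \right)} = -8 + Z$ ($W{\left(Z,q \right)} = -6 + \left(Z - 2\right) = -6 + \left(-2 + Z\right) = -8 + Z$)
$W{\left(3,4 \right)} \left(-1\right) 3 = \left(-8 + 3\right) \left(-1\right) 3 = \left(-5\right) \left(-1\right) 3 = 5 \cdot 3 = 15$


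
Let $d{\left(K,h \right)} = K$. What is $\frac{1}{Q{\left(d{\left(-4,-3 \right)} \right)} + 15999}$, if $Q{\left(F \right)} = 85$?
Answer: $\frac{1}{16084} \approx 6.2174 \cdot 10^{-5}$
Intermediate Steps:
$\frac{1}{Q{\left(d{\left(-4,-3 \right)} \right)} + 15999} = \frac{1}{85 + 15999} = \frac{1}{16084}$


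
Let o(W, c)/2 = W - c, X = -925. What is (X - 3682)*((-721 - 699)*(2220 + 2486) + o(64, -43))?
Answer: 30785383742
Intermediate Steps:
o(W, c) = -2*c + 2*W (o(W, c) = 2*(W - c) = -2*c + 2*W)
(X - 3682)*((-721 - 699)*(2220 + 2486) + o(64, -43)) = (-925 - 3682)*((-721 - 699)*(2220 + 2486) + (-2*(-43) + 2*64)) = -4607*(-1420*4706 + (86 + 128)) = -4607*(-6682520 + 214) = -4607*(-6682306) = 30785383742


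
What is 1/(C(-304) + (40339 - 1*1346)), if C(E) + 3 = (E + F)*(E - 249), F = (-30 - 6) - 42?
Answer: 1/250236 ≈ 3.9962e-6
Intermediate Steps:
F = -78 (F = -36 - 42 = -78)
C(E) = -3 + (-249 + E)*(-78 + E) (C(E) = -3 + (E - 78)*(E - 249) = -3 + (-78 + E)*(-249 + E) = -3 + (-249 + E)*(-78 + E))
1/(C(-304) + (40339 - 1*1346)) = 1/((19419 + (-304)² - 327*(-304)) + (40339 - 1*1346)) = 1/((19419 + 92416 + 99408) + (40339 - 1346)) = 1/(211243 + 38993) = 1/250236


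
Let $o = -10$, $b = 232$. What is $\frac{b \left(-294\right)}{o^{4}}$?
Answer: $- \frac{4263}{625} \approx -6.8208$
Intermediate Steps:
$\frac{b \left(-294\right)}{o^{4}} = \frac{232 \left(-294\right)}{\left(-10\right)^{4}} = - \frac{68208}{10000} = \left(-68208\right) \frac{1}{10000} = - \frac{4263}{625}$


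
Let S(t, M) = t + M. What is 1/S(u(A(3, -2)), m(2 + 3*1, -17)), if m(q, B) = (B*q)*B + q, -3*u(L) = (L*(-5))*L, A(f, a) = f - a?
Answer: 3/4475 ≈ 0.00067039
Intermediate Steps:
u(L) = 5*L²/3 (u(L) = -L*(-5)*L/3 = -(-5*L)*L/3 = -(-5)*L²/3 = 5*L²/3)
m(q, B) = q + q*B² (m(q, B) = q*B² + q = q + q*B²)
S(t, M) = M + t
1/S(u(A(3, -2)), m(2 + 3*1, -17)) = 1/((2 + 3*1)*(1 + (-17)²) + 5*(3 - 1*(-2))²/3) = 1/((2 + 3)*(1 + 289) + 5*(3 + 2)²/3) = 1/(5*290 + (5/3)*5²) = 1/(1450 + (5/3)*25) = 1/(1450 + 125/3) = 1/(4475/3) = 3/4475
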